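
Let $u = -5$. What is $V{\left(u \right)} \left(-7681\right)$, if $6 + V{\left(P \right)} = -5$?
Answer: $84491$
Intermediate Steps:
$V{\left(P \right)} = -11$ ($V{\left(P \right)} = -6 - 5 = -11$)
$V{\left(u \right)} \left(-7681\right) = \left(-11\right) \left(-7681\right) = 84491$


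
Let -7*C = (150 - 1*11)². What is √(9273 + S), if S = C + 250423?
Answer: 3*√1398873/7 ≈ 506.89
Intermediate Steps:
C = -19321/7 (C = -(150 - 1*11)²/7 = -(150 - 11)²/7 = -⅐*139² = -⅐*19321 = -19321/7 ≈ -2760.1)
S = 1733640/7 (S = -19321/7 + 250423 = 1733640/7 ≈ 2.4766e+5)
√(9273 + S) = √(9273 + 1733640/7) = √(1798551/7) = 3*√1398873/7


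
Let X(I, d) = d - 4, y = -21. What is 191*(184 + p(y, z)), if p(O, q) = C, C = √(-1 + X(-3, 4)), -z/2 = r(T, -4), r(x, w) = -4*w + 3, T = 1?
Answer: 35144 + 191*I ≈ 35144.0 + 191.0*I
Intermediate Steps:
X(I, d) = -4 + d
r(x, w) = 3 - 4*w
z = -38 (z = -2*(3 - 4*(-4)) = -2*(3 + 16) = -2*19 = -38)
C = I (C = √(-1 + (-4 + 4)) = √(-1 + 0) = √(-1) = I ≈ 1.0*I)
p(O, q) = I
191*(184 + p(y, z)) = 191*(184 + I) = 35144 + 191*I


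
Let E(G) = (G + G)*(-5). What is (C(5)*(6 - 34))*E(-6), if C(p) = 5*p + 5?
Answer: -50400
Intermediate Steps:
C(p) = 5 + 5*p
E(G) = -10*G (E(G) = (2*G)*(-5) = -10*G)
(C(5)*(6 - 34))*E(-6) = ((5 + 5*5)*(6 - 34))*(-10*(-6)) = ((5 + 25)*(-28))*60 = (30*(-28))*60 = -840*60 = -50400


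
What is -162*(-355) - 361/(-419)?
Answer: 24097051/419 ≈ 57511.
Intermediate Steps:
-162*(-355) - 361/(-419) = 57510 - 361*(-1/419) = 57510 + 361/419 = 24097051/419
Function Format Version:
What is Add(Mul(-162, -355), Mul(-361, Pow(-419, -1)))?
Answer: Rational(24097051, 419) ≈ 57511.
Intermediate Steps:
Add(Mul(-162, -355), Mul(-361, Pow(-419, -1))) = Add(57510, Mul(-361, Rational(-1, 419))) = Add(57510, Rational(361, 419)) = Rational(24097051, 419)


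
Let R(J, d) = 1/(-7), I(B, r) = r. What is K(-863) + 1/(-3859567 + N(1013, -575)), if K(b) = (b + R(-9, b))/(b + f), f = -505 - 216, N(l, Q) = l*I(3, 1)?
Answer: 277540145/509329128 ≈ 0.54491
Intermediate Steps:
N(l, Q) = l (N(l, Q) = l*1 = l)
R(J, d) = -1/7
f = -721
K(b) = (-1/7 + b)/(-721 + b) (K(b) = (b - 1/7)/(b - 721) = (-1/7 + b)/(-721 + b))
K(-863) + 1/(-3859567 + N(1013, -575)) = (-1/7 - 863)/(-721 - 863) + 1/(-3859567 + 1013) = -6042/7/(-1584) + 1/(-3858554) = -1/1584*(-6042/7) - 1/3858554 = 1007/1848 - 1/3858554 = 277540145/509329128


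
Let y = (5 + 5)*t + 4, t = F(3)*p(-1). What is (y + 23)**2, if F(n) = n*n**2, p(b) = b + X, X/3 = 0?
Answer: 59049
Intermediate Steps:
X = 0 (X = 3*0 = 0)
p(b) = b (p(b) = b + 0 = b)
F(n) = n**3
t = -27 (t = 3**3*(-1) = 27*(-1) = -27)
y = -266 (y = (5 + 5)*(-27) + 4 = 10*(-27) + 4 = -270 + 4 = -266)
(y + 23)**2 = (-266 + 23)**2 = (-243)**2 = 59049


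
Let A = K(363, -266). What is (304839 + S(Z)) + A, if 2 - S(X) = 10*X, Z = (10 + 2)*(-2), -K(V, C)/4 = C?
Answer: 306145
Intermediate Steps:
K(V, C) = -4*C
A = 1064 (A = -4*(-266) = 1064)
Z = -24 (Z = 12*(-2) = -24)
S(X) = 2 - 10*X
(304839 + S(Z)) + A = (304839 + (2 - 10*(-24))) + 1064 = (304839 + (2 + 240)) + 1064 = (304839 + 242) + 1064 = 305081 + 1064 = 306145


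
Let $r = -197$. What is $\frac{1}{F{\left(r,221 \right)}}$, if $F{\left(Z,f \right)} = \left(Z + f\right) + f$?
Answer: $\frac{1}{245} \approx 0.0040816$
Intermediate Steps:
$F{\left(Z,f \right)} = Z + 2 f$
$\frac{1}{F{\left(r,221 \right)}} = \frac{1}{-197 + 2 \cdot 221} = \frac{1}{-197 + 442} = \frac{1}{245}$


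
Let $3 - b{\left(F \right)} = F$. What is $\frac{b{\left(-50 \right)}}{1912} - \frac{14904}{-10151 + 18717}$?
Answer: $- \frac{14021225}{8189096} \approx -1.7122$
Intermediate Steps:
$b{\left(F \right)} = 3 - F$
$\frac{b{\left(-50 \right)}}{1912} - \frac{14904}{-10151 + 18717} = \frac{3 - -50}{1912} - \frac{14904}{-10151 + 18717} = \left(3 + 50\right) \frac{1}{1912} - \frac{14904}{8566} = 53 \cdot \frac{1}{1912} - \frac{7452}{4283} = \frac{53}{1912} - \frac{7452}{4283} = - \frac{14021225}{8189096}$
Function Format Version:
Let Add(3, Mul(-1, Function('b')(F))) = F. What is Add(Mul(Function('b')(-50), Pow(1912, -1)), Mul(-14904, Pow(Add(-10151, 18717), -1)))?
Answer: Rational(-14021225, 8189096) ≈ -1.7122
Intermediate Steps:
Function('b')(F) = Add(3, Mul(-1, F))
Add(Mul(Function('b')(-50), Pow(1912, -1)), Mul(-14904, Pow(Add(-10151, 18717), -1))) = Add(Mul(Add(3, Mul(-1, -50)), Pow(1912, -1)), Mul(-14904, Pow(Add(-10151, 18717), -1))) = Add(Mul(Add(3, 50), Rational(1, 1912)), Mul(-14904, Pow(8566, -1))) = Add(Mul(53, Rational(1, 1912)), Mul(-14904, Rational(1, 8566))) = Add(Rational(53, 1912), Rational(-7452, 4283)) = Rational(-14021225, 8189096)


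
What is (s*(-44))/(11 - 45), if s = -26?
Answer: -572/17 ≈ -33.647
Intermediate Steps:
(s*(-44))/(11 - 45) = (-26*(-44))/(11 - 45) = 1144/(-34) = 1144*(-1/34) = -572/17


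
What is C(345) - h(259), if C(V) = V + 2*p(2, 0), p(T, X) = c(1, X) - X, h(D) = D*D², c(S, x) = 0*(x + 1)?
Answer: -17373634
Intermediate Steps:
c(S, x) = 0 (c(S, x) = 0*(1 + x) = 0)
h(D) = D³
p(T, X) = -X (p(T, X) = 0 - X = -X)
C(V) = V (C(V) = V + 2*(-1*0) = V + 2*0 = V + 0 = V)
C(345) - h(259) = 345 - 1*259³ = 345 - 1*17373979 = 345 - 17373979 = -17373634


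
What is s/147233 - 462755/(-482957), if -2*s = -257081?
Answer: 260424682347/142214415962 ≈ 1.8312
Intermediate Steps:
s = 257081/2 (s = -1/2*(-257081) = 257081/2 ≈ 1.2854e+5)
s/147233 - 462755/(-482957) = (257081/2)/147233 - 462755/(-482957) = (257081/2)*(1/147233) - 462755*(-1/482957) = 257081/294466 + 462755/482957 = 260424682347/142214415962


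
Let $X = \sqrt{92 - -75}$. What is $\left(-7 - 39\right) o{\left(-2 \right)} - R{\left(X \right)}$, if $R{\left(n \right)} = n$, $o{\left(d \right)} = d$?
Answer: $92 - \sqrt{167} \approx 79.077$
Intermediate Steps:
$X = \sqrt{167}$ ($X = \sqrt{92 + 75} = \sqrt{167} \approx 12.923$)
$\left(-7 - 39\right) o{\left(-2 \right)} - R{\left(X \right)} = \left(-7 - 39\right) \left(-2\right) - \sqrt{167} = \left(-46\right) \left(-2\right) - \sqrt{167} = 92 - \sqrt{167}$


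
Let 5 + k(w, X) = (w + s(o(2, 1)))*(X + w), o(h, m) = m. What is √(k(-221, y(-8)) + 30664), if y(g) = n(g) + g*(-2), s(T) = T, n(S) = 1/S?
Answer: √303146/2 ≈ 275.29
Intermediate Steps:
y(g) = 1/g - 2*g (y(g) = 1/g + g*(-2) = 1/g - 2*g)
k(w, X) = -5 + (1 + w)*(X + w) (k(w, X) = -5 + (w + 1)*(X + w) = -5 + (1 + w)*(X + w))
√(k(-221, y(-8)) + 30664) = √((-5 + (1/(-8) - 2*(-8)) - 221 + (-221)² + (1/(-8) - 2*(-8))*(-221)) + 30664) = √((-5 + (-⅛ + 16) - 221 + 48841 + (-⅛ + 16)*(-221)) + 30664) = √((-5 + 127/8 - 221 + 48841 + (127/8)*(-221)) + 30664) = √((-5 + 127/8 - 221 + 48841 - 28067/8) + 30664) = √(90245/2 + 30664) = √(151573/2) = √303146/2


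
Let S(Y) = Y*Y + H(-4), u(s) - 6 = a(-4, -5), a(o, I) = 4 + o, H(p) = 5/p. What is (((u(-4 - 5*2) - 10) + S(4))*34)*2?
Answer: 731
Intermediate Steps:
u(s) = 6 (u(s) = 6 + (4 - 4) = 6 + 0 = 6)
S(Y) = -5/4 + Y² (S(Y) = Y*Y + 5/(-4) = Y² + 5*(-¼) = Y² - 5/4 = -5/4 + Y²)
(((u(-4 - 5*2) - 10) + S(4))*34)*2 = (((6 - 10) + (-5/4 + 4²))*34)*2 = ((-4 + (-5/4 + 16))*34)*2 = ((-4 + 59/4)*34)*2 = ((43/4)*34)*2 = (731/2)*2 = 731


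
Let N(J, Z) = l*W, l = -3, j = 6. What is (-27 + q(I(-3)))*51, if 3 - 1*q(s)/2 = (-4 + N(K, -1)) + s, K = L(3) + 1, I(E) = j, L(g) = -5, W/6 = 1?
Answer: 561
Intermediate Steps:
W = 6 (W = 6*1 = 6)
I(E) = 6
K = -4 (K = -5 + 1 = -4)
N(J, Z) = -18 (N(J, Z) = -3*6 = -18)
q(s) = 50 - 2*s (q(s) = 6 - 2*((-4 - 18) + s) = 6 - 2*(-22 + s) = 6 + (44 - 2*s) = 50 - 2*s)
(-27 + q(I(-3)))*51 = (-27 + (50 - 2*6))*51 = (-27 + (50 - 12))*51 = (-27 + 38)*51 = 11*51 = 561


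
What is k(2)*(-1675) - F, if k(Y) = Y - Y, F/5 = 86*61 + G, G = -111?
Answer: -25675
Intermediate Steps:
F = 25675 (F = 5*(86*61 - 111) = 5*(5246 - 111) = 5*5135 = 25675)
k(Y) = 0
k(2)*(-1675) - F = 0*(-1675) - 1*25675 = 0 - 25675 = -25675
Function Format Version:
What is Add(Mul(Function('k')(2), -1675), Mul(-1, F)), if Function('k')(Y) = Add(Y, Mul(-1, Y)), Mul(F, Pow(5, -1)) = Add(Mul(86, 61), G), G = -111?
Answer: -25675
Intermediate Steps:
F = 25675 (F = Mul(5, Add(Mul(86, 61), -111)) = Mul(5, Add(5246, -111)) = Mul(5, 5135) = 25675)
Function('k')(Y) = 0
Add(Mul(Function('k')(2), -1675), Mul(-1, F)) = Add(Mul(0, -1675), Mul(-1, 25675)) = Add(0, -25675) = -25675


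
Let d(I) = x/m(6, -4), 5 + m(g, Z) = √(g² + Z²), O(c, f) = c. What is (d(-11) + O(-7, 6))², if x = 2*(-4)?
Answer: 55769/729 + 7328*√13/729 ≈ 112.74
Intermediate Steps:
m(g, Z) = -5 + √(Z² + g²) (m(g, Z) = -5 + √(g² + Z²) = -5 + √(Z² + g²))
x = -8
d(I) = -8/(-5 + 2*√13) (d(I) = -8/(-5 + √((-4)² + 6²)) = -8/(-5 + √(16 + 36)) = -8/(-5 + √52) = -8/(-5 + 2*√13))
(d(-11) + O(-7, 6))² = ((-40/27 - 16*√13/27) - 7)² = (-229/27 - 16*√13/27)²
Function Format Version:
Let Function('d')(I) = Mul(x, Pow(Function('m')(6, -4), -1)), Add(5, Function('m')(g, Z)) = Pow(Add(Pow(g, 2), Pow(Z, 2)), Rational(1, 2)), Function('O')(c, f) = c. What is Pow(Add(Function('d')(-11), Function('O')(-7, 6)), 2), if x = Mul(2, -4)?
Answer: Add(Rational(55769, 729), Mul(Rational(7328, 729), Pow(13, Rational(1, 2)))) ≈ 112.74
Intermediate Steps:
Function('m')(g, Z) = Add(-5, Pow(Add(Pow(Z, 2), Pow(g, 2)), Rational(1, 2))) (Function('m')(g, Z) = Add(-5, Pow(Add(Pow(g, 2), Pow(Z, 2)), Rational(1, 2))) = Add(-5, Pow(Add(Pow(Z, 2), Pow(g, 2)), Rational(1, 2))))
x = -8
Function('d')(I) = Mul(-8, Pow(Add(-5, Mul(2, Pow(13, Rational(1, 2)))), -1)) (Function('d')(I) = Mul(-8, Pow(Add(-5, Pow(Add(Pow(-4, 2), Pow(6, 2)), Rational(1, 2))), -1)) = Mul(-8, Pow(Add(-5, Pow(Add(16, 36), Rational(1, 2))), -1)) = Mul(-8, Pow(Add(-5, Pow(52, Rational(1, 2))), -1)) = Mul(-8, Pow(Add(-5, Mul(2, Pow(13, Rational(1, 2)))), -1)))
Pow(Add(Function('d')(-11), Function('O')(-7, 6)), 2) = Pow(Add(Add(Rational(-40, 27), Mul(Rational(-16, 27), Pow(13, Rational(1, 2)))), -7), 2) = Pow(Add(Rational(-229, 27), Mul(Rational(-16, 27), Pow(13, Rational(1, 2)))), 2)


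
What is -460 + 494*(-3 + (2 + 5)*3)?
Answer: 8432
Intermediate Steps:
-460 + 494*(-3 + (2 + 5)*3) = -460 + 494*(-3 + 7*3) = -460 + 494*(-3 + 21) = -460 + 494*18 = -460 + 8892 = 8432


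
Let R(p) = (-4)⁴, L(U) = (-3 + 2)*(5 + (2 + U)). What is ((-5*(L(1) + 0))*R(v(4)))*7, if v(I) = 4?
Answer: 71680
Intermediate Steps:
L(U) = -7 - U (L(U) = -(7 + U) = -7 - U)
R(p) = 256
((-5*(L(1) + 0))*R(v(4)))*7 = (-5*((-7 - 1*1) + 0)*256)*7 = (-5*((-7 - 1) + 0)*256)*7 = (-5*(-8 + 0)*256)*7 = (-5*(-8)*256)*7 = (40*256)*7 = 10240*7 = 71680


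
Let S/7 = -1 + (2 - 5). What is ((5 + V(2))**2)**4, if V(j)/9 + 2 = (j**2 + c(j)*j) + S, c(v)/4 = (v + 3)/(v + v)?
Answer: 139353667211683681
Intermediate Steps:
c(v) = 2*(3 + v)/v (c(v) = 4*((v + 3)/(v + v)) = 4*((3 + v)/((2*v))) = 4*((3 + v)*(1/(2*v))) = 4*((3 + v)/(2*v)) = 2*(3 + v)/v)
S = -28 (S = 7*(-1 + (2 - 5)) = 7*(-1 - 3) = 7*(-4) = -28)
V(j) = -270 + 9*j**2 + 9*j*(2 + 6/j) (V(j) = -18 + 9*((j**2 + (2 + 6/j)*j) - 28) = -18 + 9*((j**2 + j*(2 + 6/j)) - 28) = -18 + 9*(-28 + j**2 + j*(2 + 6/j)) = -18 + (-252 + 9*j**2 + 9*j*(2 + 6/j)) = -270 + 9*j**2 + 9*j*(2 + 6/j))
((5 + V(2))**2)**4 = ((5 + (-216 + 9*2**2 + 18*2))**2)**4 = ((5 + (-216 + 9*4 + 36))**2)**4 = ((5 + (-216 + 36 + 36))**2)**4 = ((5 - 144)**2)**4 = ((-139)**2)**4 = 19321**4 = 139353667211683681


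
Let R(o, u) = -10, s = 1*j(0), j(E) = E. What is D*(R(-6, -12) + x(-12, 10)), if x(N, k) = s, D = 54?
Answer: -540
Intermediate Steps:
s = 0 (s = 1*0 = 0)
x(N, k) = 0
D*(R(-6, -12) + x(-12, 10)) = 54*(-10 + 0) = 54*(-10) = -540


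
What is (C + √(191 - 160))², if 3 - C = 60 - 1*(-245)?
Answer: (302 - √31)² ≈ 87872.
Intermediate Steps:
C = -302 (C = 3 - (60 - 1*(-245)) = 3 - (60 + 245) = 3 - 1*305 = 3 - 305 = -302)
(C + √(191 - 160))² = (-302 + √(191 - 160))² = (-302 + √31)²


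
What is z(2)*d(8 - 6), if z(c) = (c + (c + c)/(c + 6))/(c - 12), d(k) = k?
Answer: -1/2 ≈ -0.50000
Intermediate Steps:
z(c) = (c + 2*c/(6 + c))/(-12 + c) (z(c) = (c + (2*c)/(6 + c))/(-12 + c) = (c + 2*c/(6 + c))/(-12 + c))
z(2)*d(8 - 6) = (2*(8 + 2)/(-72 + 2**2 - 6*2))*(8 - 6) = (2*10/(-72 + 4 - 12))*2 = (2*10/(-80))*2 = (2*(-1/80)*10)*2 = -1/4*2 = -1/2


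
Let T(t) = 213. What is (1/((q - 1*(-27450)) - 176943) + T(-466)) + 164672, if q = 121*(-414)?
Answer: 32908902494/199587 ≈ 1.6489e+5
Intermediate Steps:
q = -50094
(1/((q - 1*(-27450)) - 176943) + T(-466)) + 164672 = (1/((-50094 - 1*(-27450)) - 176943) + 213) + 164672 = (1/((-50094 + 27450) - 176943) + 213) + 164672 = (1/(-22644 - 176943) + 213) + 164672 = (1/(-199587) + 213) + 164672 = (-1/199587 + 213) + 164672 = 42512030/199587 + 164672 = 32908902494/199587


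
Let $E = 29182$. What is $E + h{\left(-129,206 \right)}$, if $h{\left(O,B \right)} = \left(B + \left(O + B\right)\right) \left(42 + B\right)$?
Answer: $99366$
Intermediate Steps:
$h{\left(O,B \right)} = \left(42 + B\right) \left(O + 2 B\right)$ ($h{\left(O,B \right)} = \left(B + \left(B + O\right)\right) \left(42 + B\right) = \left(O + 2 B\right) \left(42 + B\right) = \left(42 + B\right) \left(O + 2 B\right)$)
$E + h{\left(-129,206 \right)} = 29182 + \left(2 \cdot 206^{2} + 42 \left(-129\right) + 84 \cdot 206 + 206 \left(-129\right)\right) = 29182 + \left(2 \cdot 42436 - 5418 + 17304 - 26574\right) = 29182 + \left(84872 - 5418 + 17304 - 26574\right) = 29182 + 70184 = 99366$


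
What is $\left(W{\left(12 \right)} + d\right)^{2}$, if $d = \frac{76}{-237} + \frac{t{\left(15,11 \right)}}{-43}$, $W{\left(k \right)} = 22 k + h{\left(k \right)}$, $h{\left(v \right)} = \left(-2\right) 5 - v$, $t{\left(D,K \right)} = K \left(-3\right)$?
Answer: $\frac{6104729100625}{103856481} \approx 58780.0$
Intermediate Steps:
$t{\left(D,K \right)} = - 3 K$
$h{\left(v \right)} = -10 - v$
$W{\left(k \right)} = -10 + 21 k$ ($W{\left(k \right)} = 22 k - \left(10 + k\right) = -10 + 21 k$)
$d = \frac{4553}{10191}$ ($d = \frac{76}{-237} + \frac{\left(-3\right) 11}{-43} = 76 \left(- \frac{1}{237}\right) - - \frac{33}{43} = - \frac{76}{237} + \frac{33}{43} = \frac{4553}{10191} \approx 0.44677$)
$\left(W{\left(12 \right)} + d\right)^{2} = \left(\left(-10 + 21 \cdot 12\right) + \frac{4553}{10191}\right)^{2} = \left(\left(-10 + 252\right) + \frac{4553}{10191}\right)^{2} = \left(242 + \frac{4553}{10191}\right)^{2} = \left(\frac{2470775}{10191}\right)^{2} = \frac{6104729100625}{103856481}$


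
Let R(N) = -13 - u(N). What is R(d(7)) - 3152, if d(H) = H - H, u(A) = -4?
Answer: -3161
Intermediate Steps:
d(H) = 0
R(N) = -9 (R(N) = -13 - 1*(-4) = -13 + 4 = -9)
R(d(7)) - 3152 = -9 - 3152 = -3161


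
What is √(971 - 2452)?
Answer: I*√1481 ≈ 38.484*I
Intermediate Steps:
√(971 - 2452) = √(-1481) = I*√1481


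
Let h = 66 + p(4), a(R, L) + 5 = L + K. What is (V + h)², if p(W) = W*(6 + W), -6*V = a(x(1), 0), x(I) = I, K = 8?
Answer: 44521/4 ≈ 11130.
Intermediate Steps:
a(R, L) = 3 + L (a(R, L) = -5 + (L + 8) = -5 + (8 + L) = 3 + L)
V = -½ (V = -(3 + 0)/6 = -⅙*3 = -½ ≈ -0.50000)
h = 106 (h = 66 + 4*(6 + 4) = 66 + 4*10 = 66 + 40 = 106)
(V + h)² = (-½ + 106)² = (211/2)² = 44521/4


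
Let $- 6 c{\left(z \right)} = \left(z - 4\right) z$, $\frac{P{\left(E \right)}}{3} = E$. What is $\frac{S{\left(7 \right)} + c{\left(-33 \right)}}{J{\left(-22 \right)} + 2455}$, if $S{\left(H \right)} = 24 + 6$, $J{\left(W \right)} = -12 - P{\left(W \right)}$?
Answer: $- \frac{347}{5018} \approx -0.069151$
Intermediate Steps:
$P{\left(E \right)} = 3 E$
$J{\left(W \right)} = -12 - 3 W$
$S{\left(H \right)} = 30$
$c{\left(z \right)} = - \frac{z \left(-4 + z\right)}{6}$ ($c{\left(z \right)} = - \frac{\left(z - 4\right) z}{6} = - \frac{\left(-4 + z\right) z}{6} = - \frac{z \left(-4 + z\right)}{6}$)
$\frac{S{\left(7 \right)} + c{\left(-33 \right)}}{J{\left(-22 \right)} + 2455} = \frac{30 + \frac{1}{6} \left(-33\right) \left(4 - -33\right)}{\left(-12 - -66\right) + 2455} = \frac{30 + \frac{1}{6} \left(-33\right) \left(4 + 33\right)}{\left(-12 + 66\right) + 2455} = \frac{30 + \frac{1}{6} \left(-33\right) 37}{54 + 2455} = \frac{30 - \frac{407}{2}}{2509} = \left(- \frac{347}{2}\right) \frac{1}{2509} = - \frac{347}{5018}$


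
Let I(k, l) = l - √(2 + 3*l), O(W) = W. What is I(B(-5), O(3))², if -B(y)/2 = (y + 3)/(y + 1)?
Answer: (3 - √11)² ≈ 0.10025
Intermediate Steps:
B(y) = -2*(3 + y)/(1 + y) (B(y) = -2*(y + 3)/(y + 1) = -2*(3 + y)/(1 + y))
I(B(-5), O(3))² = (3 - √(2 + 3*3))² = (3 - √(2 + 9))² = (3 - √11)²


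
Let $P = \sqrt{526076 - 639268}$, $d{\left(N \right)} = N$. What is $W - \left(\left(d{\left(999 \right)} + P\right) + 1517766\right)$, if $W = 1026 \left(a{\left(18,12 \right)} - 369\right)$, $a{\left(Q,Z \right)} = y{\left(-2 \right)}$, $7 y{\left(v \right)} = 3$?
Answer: $- \frac{13278435}{7} - 2 i \sqrt{28298} \approx -1.8969 \cdot 10^{6} - 336.44 i$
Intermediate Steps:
$y{\left(v \right)} = \frac{3}{7}$ ($y{\left(v \right)} = \frac{1}{7} \cdot 3 = \frac{3}{7}$)
$a{\left(Q,Z \right)} = \frac{3}{7}$
$P = 2 i \sqrt{28298}$ ($P = \sqrt{-113192} = 2 i \sqrt{28298} \approx 336.44 i$)
$W = - \frac{2647080}{7}$ ($W = 1026 \left(\frac{3}{7} - 369\right) = 1026 \left(- \frac{2580}{7}\right) = - \frac{2647080}{7} \approx -3.7815 \cdot 10^{5}$)
$W - \left(\left(d{\left(999 \right)} + P\right) + 1517766\right) = - \frac{2647080}{7} - \left(\left(999 + 2 i \sqrt{28298}\right) + 1517766\right) = - \frac{2647080}{7} - \left(1518765 + 2 i \sqrt{28298}\right) = - \frac{13278435}{7} - 2 i \sqrt{28298}$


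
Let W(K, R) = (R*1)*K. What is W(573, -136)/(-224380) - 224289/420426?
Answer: -487861347/2620421830 ≈ -0.18618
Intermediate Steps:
W(K, R) = K*R (W(K, R) = R*K = K*R)
W(573, -136)/(-224380) - 224289/420426 = (573*(-136))/(-224380) - 224289/420426 = -77928*(-1/224380) - 224289*1/420426 = 19482/56095 - 24921/46714 = -487861347/2620421830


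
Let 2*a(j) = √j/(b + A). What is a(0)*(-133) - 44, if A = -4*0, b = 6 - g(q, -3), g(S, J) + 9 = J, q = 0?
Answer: -44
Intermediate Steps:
g(S, J) = -9 + J
b = 18 (b = 6 - (-9 - 3) = 6 - 1*(-12) = 6 + 12 = 18)
A = 0
a(j) = √j/36 (a(j) = (√j/(18 + 0))/2 = (√j/18)/2 = √j/36)
a(0)*(-133) - 44 = (√0/36)*(-133) - 44 = ((1/36)*0)*(-133) - 44 = 0*(-133) - 44 = 0 - 44 = -44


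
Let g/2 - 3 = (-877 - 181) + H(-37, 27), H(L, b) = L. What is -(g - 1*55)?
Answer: 2239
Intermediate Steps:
g = -2184 (g = 6 + 2*((-877 - 181) - 37) = 6 + 2*(-1058 - 37) = 6 + 2*(-1095) = 6 - 2190 = -2184)
-(g - 1*55) = -(-2184 - 1*55) = -(-2184 - 55) = -1*(-2239) = 2239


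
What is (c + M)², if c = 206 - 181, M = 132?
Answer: 24649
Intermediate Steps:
c = 25
(c + M)² = (25 + 132)² = 157² = 24649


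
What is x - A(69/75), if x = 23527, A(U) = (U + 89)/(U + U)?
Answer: 539997/23 ≈ 23478.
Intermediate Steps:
A(U) = (89 + U)/(2*U) (A(U) = (89 + U)/((2*U)) = (89 + U)*(1/(2*U)) = (89 + U)/(2*U))
x - A(69/75) = 23527 - (89 + 69/75)/(2*(69/75)) = 23527 - (89 + 69*(1/75))/(2*(69*(1/75))) = 23527 - (89 + 23/25)/(2*23/25) = 23527 - 25*2248/(2*23*25) = 23527 - 1*1124/23 = 23527 - 1124/23 = 539997/23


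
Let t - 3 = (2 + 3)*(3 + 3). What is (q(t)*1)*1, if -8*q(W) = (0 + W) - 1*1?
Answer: -4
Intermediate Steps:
t = 33 (t = 3 + (2 + 3)*(3 + 3) = 3 + 5*6 = 3 + 30 = 33)
q(W) = 1/8 - W/8 (q(W) = -((0 + W) - 1*1)/8 = -(W - 1)/8 = -(-1 + W)/8 = 1/8 - W/8)
(q(t)*1)*1 = ((1/8 - 1/8*33)*1)*1 = ((1/8 - 33/8)*1)*1 = -4*1*1 = -4*1 = -4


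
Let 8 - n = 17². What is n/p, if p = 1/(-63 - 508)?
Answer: 160451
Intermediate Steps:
p = -1/571 (p = 1/(-571) = -1/571 ≈ -0.0017513)
n = -281 (n = 8 - 1*17² = 8 - 1*289 = 8 - 289 = -281)
n/p = -281/(-1/571) = -281*(-571) = 160451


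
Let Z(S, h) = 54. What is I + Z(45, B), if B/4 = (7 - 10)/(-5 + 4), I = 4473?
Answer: 4527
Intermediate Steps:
B = 12 (B = 4*((7 - 10)/(-5 + 4)) = 4*(-3/(-1)) = 4*(-3*(-1)) = 4*3 = 12)
I + Z(45, B) = 4473 + 54 = 4527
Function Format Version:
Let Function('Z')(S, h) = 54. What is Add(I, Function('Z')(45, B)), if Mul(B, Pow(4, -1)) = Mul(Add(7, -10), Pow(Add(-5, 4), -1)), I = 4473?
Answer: 4527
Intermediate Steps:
B = 12 (B = Mul(4, Mul(Add(7, -10), Pow(Add(-5, 4), -1))) = Mul(4, Mul(-3, Pow(-1, -1))) = Mul(4, Mul(-3, -1)) = Mul(4, 3) = 12)
Add(I, Function('Z')(45, B)) = Add(4473, 54) = 4527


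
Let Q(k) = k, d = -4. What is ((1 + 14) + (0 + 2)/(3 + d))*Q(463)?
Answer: 6019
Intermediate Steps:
((1 + 14) + (0 + 2)/(3 + d))*Q(463) = ((1 + 14) + (0 + 2)/(3 - 4))*463 = (15 + 2/(-1))*463 = (15 + 2*(-1))*463 = (15 - 2)*463 = 13*463 = 6019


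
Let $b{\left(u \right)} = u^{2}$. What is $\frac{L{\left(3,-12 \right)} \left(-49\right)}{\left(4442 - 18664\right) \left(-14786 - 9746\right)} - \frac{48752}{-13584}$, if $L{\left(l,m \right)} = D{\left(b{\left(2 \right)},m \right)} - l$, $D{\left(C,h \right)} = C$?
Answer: $\frac{1063080293287}{296211094296} \approx 3.5889$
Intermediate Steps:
$L{\left(l,m \right)} = 4 - l$ ($L{\left(l,m \right)} = 2^{2} - l = 4 - l$)
$\frac{L{\left(3,-12 \right)} \left(-49\right)}{\left(4442 - 18664\right) \left(-14786 - 9746\right)} - \frac{48752}{-13584} = \frac{\left(4 - 3\right) \left(-49\right)}{\left(4442 - 18664\right) \left(-14786 - 9746\right)} - \frac{48752}{-13584} = \frac{\left(4 - 3\right) \left(-49\right)}{\left(-14222\right) \left(-24532\right)} - - \frac{3047}{849} = \frac{1 \left(-49\right)}{348894104} + \frac{3047}{849} = \left(-49\right) \frac{1}{348894104} + \frac{3047}{849} = - \frac{49}{348894104} + \frac{3047}{849} = \frac{1063080293287}{296211094296}$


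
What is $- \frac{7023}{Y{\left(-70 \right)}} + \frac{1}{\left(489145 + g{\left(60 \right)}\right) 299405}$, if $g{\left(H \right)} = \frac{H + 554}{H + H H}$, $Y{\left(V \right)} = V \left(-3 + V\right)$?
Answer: $- \frac{376444165156215531}{273904269394534870} \approx -1.3744$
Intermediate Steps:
$g{\left(H \right)} = \frac{554 + H}{H + H^{2}}$
$- \frac{7023}{Y{\left(-70 \right)}} + \frac{1}{\left(489145 + g{\left(60 \right)}\right) 299405} = - \frac{7023}{\left(-70\right) \left(-3 - 70\right)} + \frac{1}{\left(489145 + \frac{554 + 60}{60 \left(1 + 60\right)}\right) 299405} = - \frac{7023}{\left(-70\right) \left(-73\right)} + \frac{1}{489145 + \frac{1}{60} \cdot \frac{1}{61} \cdot 614} \cdot \frac{1}{299405} = - \frac{7023}{5110} + \frac{1}{489145 + \frac{1}{60} \cdot \frac{1}{61} \cdot 614} \cdot \frac{1}{299405} = \left(-7023\right) \frac{1}{5110} + \frac{1}{489145 + \frac{307}{1830}} \cdot \frac{1}{299405} = - \frac{7023}{5110} + \frac{1}{\frac{895135657}{1830}} \cdot \frac{1}{299405} = - \frac{7023}{5110} + \frac{1830}{895135657} \cdot \frac{1}{299405} = - \frac{7023}{5110} + \frac{366}{53601618276817} = - \frac{376444165156215531}{273904269394534870}$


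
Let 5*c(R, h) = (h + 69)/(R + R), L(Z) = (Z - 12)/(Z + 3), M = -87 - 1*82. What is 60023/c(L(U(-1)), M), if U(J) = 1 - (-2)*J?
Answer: 780299/20 ≈ 39015.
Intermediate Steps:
M = -169 (M = -87 - 82 = -169)
U(J) = 1 + 2*J
L(Z) = (-12 + Z)/(3 + Z)
c(R, h) = (69 + h)/(10*R) (c(R, h) = ((h + 69)/(R + R))/5 = ((69 + h)/((2*R)))/5 = ((69 + h)*(1/(2*R)))/5 = ((69 + h)/(2*R))/5 = (69 + h)/(10*R))
60023/c(L(U(-1)), M) = 60023/(((69 - 169)/(10*(((-12 + (1 + 2*(-1)))/(3 + (1 + 2*(-1)))))))) = 60023/(((⅒)*(-100)/((-12 + (1 - 2))/(3 + (1 - 2))))) = 60023/(((⅒)*(-100)/((-12 - 1)/(3 - 1)))) = 60023/(((⅒)*(-100)/(-13/2))) = 60023/(((⅒)*(-2/13)*(-100))) = 60023/(20/13) = 60023*(13/20) = 780299/20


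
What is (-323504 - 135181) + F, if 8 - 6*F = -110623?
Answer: -880493/2 ≈ -4.4025e+5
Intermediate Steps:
F = 36877/2 (F = 4/3 - 1/6*(-110623) = 4/3 + 110623/6 = 36877/2 ≈ 18439.)
(-323504 - 135181) + F = (-323504 - 135181) + 36877/2 = -458685 + 36877/2 = -880493/2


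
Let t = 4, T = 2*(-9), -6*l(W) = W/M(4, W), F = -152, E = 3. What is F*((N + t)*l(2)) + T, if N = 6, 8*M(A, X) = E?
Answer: 11998/9 ≈ 1333.1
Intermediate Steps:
M(A, X) = 3/8 (M(A, X) = (⅛)*3 = 3/8)
l(W) = -4*W/9 (l(W) = -W/(6*3/8) = -W*8/(6*3) = -4*W/9)
T = -18
F*((N + t)*l(2)) + T = -152*(6 + 4)*(-4/9*2) - 18 = -1520*(-8)/9 - 18 = -152*(-80/9) - 18 = 12160/9 - 18 = 11998/9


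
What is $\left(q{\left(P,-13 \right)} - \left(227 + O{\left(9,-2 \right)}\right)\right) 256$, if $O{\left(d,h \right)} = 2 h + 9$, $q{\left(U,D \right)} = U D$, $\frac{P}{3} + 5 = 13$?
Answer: $-139264$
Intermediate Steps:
$P = 24$ ($P = -15 + 3 \cdot 13 = -15 + 39 = 24$)
$q{\left(U,D \right)} = D U$
$O{\left(d,h \right)} = 9 + 2 h$
$\left(q{\left(P,-13 \right)} - \left(227 + O{\left(9,-2 \right)}\right)\right) 256 = \left(\left(-13\right) 24 - \left(236 - 4\right)\right) 256 = \left(-312 - 232\right) 256 = \left(-544\right) 256 = -139264$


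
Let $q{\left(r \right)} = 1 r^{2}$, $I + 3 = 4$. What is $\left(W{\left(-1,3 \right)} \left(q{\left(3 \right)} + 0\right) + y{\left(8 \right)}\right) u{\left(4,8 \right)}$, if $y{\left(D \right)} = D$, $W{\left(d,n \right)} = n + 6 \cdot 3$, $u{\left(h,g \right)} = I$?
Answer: $197$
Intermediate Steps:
$I = 1$ ($I = -3 + 4 = 1$)
$u{\left(h,g \right)} = 1$
$W{\left(d,n \right)} = 18 + n$ ($W{\left(d,n \right)} = n + 18 = 18 + n$)
$q{\left(r \right)} = r^{2}$
$\left(W{\left(-1,3 \right)} \left(q{\left(3 \right)} + 0\right) + y{\left(8 \right)}\right) u{\left(4,8 \right)} = \left(\left(18 + 3\right) \left(3^{2} + 0\right) + 8\right) 1 = \left(21 \left(9 + 0\right) + 8\right) 1 = \left(21 \cdot 9 + 8\right) 1 = \left(189 + 8\right) 1 = 197 \cdot 1 = 197$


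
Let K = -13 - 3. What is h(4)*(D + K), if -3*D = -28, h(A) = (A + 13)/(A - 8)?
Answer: 85/3 ≈ 28.333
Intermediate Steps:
h(A) = (13 + A)/(-8 + A)
K = -16
D = 28/3 (D = -1/3*(-28) = 28/3 ≈ 9.3333)
h(4)*(D + K) = ((13 + 4)/(-8 + 4))*(28/3 - 16) = (17/(-4))*(-20/3) = -1/4*17*(-20/3) = -17/4*(-20/3) = 85/3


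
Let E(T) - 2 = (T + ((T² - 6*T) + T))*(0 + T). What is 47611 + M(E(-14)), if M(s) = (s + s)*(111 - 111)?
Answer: 47611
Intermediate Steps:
E(T) = 2 + T*(T² - 4*T) (E(T) = 2 + (T + ((T² - 6*T) + T))*(0 + T) = 2 + (T + (T² - 5*T))*T = 2 + (T² - 4*T)*T = 2 + T*(T² - 4*T))
M(s) = 0 (M(s) = (2*s)*0 = 0)
47611 + M(E(-14)) = 47611 + 0 = 47611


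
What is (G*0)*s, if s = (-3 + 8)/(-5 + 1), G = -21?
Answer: 0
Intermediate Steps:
s = -5/4 (s = 5/(-4) = 5*(-1/4) = -5/4 ≈ -1.2500)
(G*0)*s = -21*0*(-5/4) = 0*(-5/4) = 0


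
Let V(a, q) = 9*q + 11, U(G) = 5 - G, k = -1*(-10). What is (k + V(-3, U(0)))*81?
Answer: 5346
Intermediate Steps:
k = 10
V(a, q) = 11 + 9*q
(k + V(-3, U(0)))*81 = (10 + (11 + 9*(5 - 1*0)))*81 = (10 + (11 + 9*(5 + 0)))*81 = (10 + (11 + 9*5))*81 = (10 + (11 + 45))*81 = (10 + 56)*81 = 66*81 = 5346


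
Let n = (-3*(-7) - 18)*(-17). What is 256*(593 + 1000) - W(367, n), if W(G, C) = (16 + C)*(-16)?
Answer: 407248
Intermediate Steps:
n = -51 (n = (21 - 18)*(-17) = 3*(-17) = -51)
W(G, C) = -256 - 16*C
256*(593 + 1000) - W(367, n) = 256*(593 + 1000) - (-256 - 16*(-51)) = 256*1593 - (-256 + 816) = 407808 - 1*560 = 407808 - 560 = 407248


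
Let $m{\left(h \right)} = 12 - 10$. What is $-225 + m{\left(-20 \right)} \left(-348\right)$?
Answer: $-921$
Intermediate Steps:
$m{\left(h \right)} = 2$
$-225 + m{\left(-20 \right)} \left(-348\right) = -225 + 2 \left(-348\right) = -225 - 696 = -921$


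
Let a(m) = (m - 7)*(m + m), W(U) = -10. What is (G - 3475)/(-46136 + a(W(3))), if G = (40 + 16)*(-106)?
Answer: 9411/45796 ≈ 0.20550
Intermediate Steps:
G = -5936 (G = 56*(-106) = -5936)
a(m) = 2*m*(-7 + m) (a(m) = (-7 + m)*(2*m) = 2*m*(-7 + m))
(G - 3475)/(-46136 + a(W(3))) = (-5936 - 3475)/(-46136 + 2*(-10)*(-7 - 10)) = -9411/(-46136 + 2*(-10)*(-17)) = -9411/(-46136 + 340) = -9411/(-45796) = -9411*(-1/45796) = 9411/45796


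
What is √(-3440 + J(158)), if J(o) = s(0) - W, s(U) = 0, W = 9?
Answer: I*√3449 ≈ 58.728*I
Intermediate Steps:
J(o) = -9 (J(o) = 0 - 1*9 = 0 - 9 = -9)
√(-3440 + J(158)) = √(-3440 - 9) = √(-3449) = I*√3449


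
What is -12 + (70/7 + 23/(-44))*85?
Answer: 34917/44 ≈ 793.57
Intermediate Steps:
-12 + (70/7 + 23/(-44))*85 = -12 + (70*(1/7) + 23*(-1/44))*85 = -12 + (10 - 23/44)*85 = -12 + (417/44)*85 = -12 + 35445/44 = 34917/44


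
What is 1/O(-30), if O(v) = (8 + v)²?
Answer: 1/484 ≈ 0.0020661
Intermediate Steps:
1/O(-30) = 1/((8 - 30)²) = 1/((-22)²) = 1/484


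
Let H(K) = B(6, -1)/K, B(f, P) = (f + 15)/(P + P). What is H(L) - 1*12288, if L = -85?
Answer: -2088939/170 ≈ -12288.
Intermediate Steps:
B(f, P) = (15 + f)/(2*P) (B(f, P) = (15 + f)/((2*P)) = (15 + f)*(1/(2*P)) = (15 + f)/(2*P))
H(K) = -21/(2*K) (H(K) = ((½)*(15 + 6)/(-1))/K = ((½)*(-1)*21)/K = -21/(2*K))
H(L) - 1*12288 = -21/2/(-85) - 1*12288 = -21/2*(-1/85) - 12288 = 21/170 - 12288 = -2088939/170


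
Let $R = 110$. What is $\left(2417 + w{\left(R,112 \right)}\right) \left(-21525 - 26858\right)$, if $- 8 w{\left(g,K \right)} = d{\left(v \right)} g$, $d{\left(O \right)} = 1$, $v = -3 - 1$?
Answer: $- \frac{465105779}{4} \approx -1.1628 \cdot 10^{8}$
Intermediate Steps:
$v = -4$ ($v = -3 - 1 = -4$)
$w{\left(g,K \right)} = - \frac{g}{8}$ ($w{\left(g,K \right)} = - \frac{1 g}{8} = - \frac{g}{8}$)
$\left(2417 + w{\left(R,112 \right)}\right) \left(-21525 - 26858\right) = \left(2417 - \frac{55}{4}\right) \left(-21525 - 26858\right) = \left(2417 - \frac{55}{4}\right) \left(-48383\right) = \frac{9613}{4} \left(-48383\right) = - \frac{465105779}{4}$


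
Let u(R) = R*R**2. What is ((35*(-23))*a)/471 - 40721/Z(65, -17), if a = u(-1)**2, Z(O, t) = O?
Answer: -19231916/30615 ≈ -628.19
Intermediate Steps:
u(R) = R**3
a = 1 (a = ((-1)**3)**2 = (-1)**2 = 1)
((35*(-23))*a)/471 - 40721/Z(65, -17) = ((35*(-23))*1)/471 - 40721/65 = -805*1*(1/471) - 40721*1/65 = -805*1/471 - 40721/65 = -805/471 - 40721/65 = -19231916/30615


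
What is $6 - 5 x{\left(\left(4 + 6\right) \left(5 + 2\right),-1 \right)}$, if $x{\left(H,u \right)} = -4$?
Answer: $26$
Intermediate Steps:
$6 - 5 x{\left(\left(4 + 6\right) \left(5 + 2\right),-1 \right)} = 6 - -20 = 6 + 20 = 26$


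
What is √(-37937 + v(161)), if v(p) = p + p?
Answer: I*√37615 ≈ 193.95*I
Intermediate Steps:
v(p) = 2*p
√(-37937 + v(161)) = √(-37937 + 2*161) = √(-37937 + 322) = √(-37615) = I*√37615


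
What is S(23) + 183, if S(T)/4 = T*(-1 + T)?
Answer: 2207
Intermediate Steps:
S(T) = 4*T*(-1 + T) (S(T) = 4*(T*(-1 + T)) = 4*T*(-1 + T))
S(23) + 183 = 4*23*(-1 + 23) + 183 = 4*23*22 + 183 = 2024 + 183 = 2207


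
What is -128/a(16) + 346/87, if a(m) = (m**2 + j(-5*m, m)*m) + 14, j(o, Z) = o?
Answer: 180298/43935 ≈ 4.1037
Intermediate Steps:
a(m) = 14 - 4*m**2 (a(m) = (m**2 + (-5*m)*m) + 14 = (m**2 - 5*m**2) + 14 = -4*m**2 + 14 = 14 - 4*m**2)
-128/a(16) + 346/87 = -128/(14 - 4*16**2) + 346/87 = -128/(14 - 4*256) + 346*(1/87) = -128/(14 - 1024) + 346/87 = -128/(-1010) + 346/87 = -128*(-1/1010) + 346/87 = 64/505 + 346/87 = 180298/43935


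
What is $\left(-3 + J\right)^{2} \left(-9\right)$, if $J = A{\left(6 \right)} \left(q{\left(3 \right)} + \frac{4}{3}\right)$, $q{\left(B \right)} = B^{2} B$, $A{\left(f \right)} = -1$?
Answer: $-8836$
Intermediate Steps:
$q{\left(B \right)} = B^{3}$
$J = - \frac{85}{3}$ ($J = - (3^{3} + \frac{4}{3}) = - (27 + 4 \cdot \frac{1}{3}) = - (27 + \frac{4}{3}) = \left(-1\right) \frac{85}{3} = - \frac{85}{3} \approx -28.333$)
$\left(-3 + J\right)^{2} \left(-9\right) = \left(-3 - \frac{85}{3}\right)^{2} \left(-9\right) = \left(- \frac{94}{3}\right)^{2} \left(-9\right) = \frac{8836}{9} \left(-9\right) = -8836$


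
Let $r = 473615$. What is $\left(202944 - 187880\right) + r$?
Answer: $488679$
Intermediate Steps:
$\left(202944 - 187880\right) + r = \left(202944 - 187880\right) + 473615 = 15064 + 473615 = 488679$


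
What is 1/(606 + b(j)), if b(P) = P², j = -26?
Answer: 1/1282 ≈ 0.00078003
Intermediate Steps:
1/(606 + b(j)) = 1/(606 + (-26)²) = 1/(606 + 676) = 1/1282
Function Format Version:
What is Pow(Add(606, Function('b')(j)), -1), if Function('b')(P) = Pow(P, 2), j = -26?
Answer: Rational(1, 1282) ≈ 0.00078003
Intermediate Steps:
Pow(Add(606, Function('b')(j)), -1) = Pow(Add(606, Pow(-26, 2)), -1) = Pow(Add(606, 676), -1) = Pow(1282, -1) = Rational(1, 1282)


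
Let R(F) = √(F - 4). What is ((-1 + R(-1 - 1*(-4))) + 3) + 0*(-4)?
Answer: 2 + I ≈ 2.0 + 1.0*I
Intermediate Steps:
R(F) = √(-4 + F)
((-1 + R(-1 - 1*(-4))) + 3) + 0*(-4) = ((-1 + √(-4 + (-1 - 1*(-4)))) + 3) + 0*(-4) = ((-1 + √(-4 + (-1 + 4))) + 3) + 0 = ((-1 + √(-4 + 3)) + 3) + 0 = ((-1 + √(-1)) + 3) + 0 = ((-1 + I) + 3) + 0 = (2 + I) + 0 = 2 + I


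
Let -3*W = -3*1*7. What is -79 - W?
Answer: -86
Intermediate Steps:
W = 7 (W = -(-3*1)*7/3 = -(-1)*7 = -⅓*(-21) = 7)
-79 - W = -79 - 1*7 = -79 - 7 = -86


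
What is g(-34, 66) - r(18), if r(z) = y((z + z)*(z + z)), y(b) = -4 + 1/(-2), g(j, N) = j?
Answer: -59/2 ≈ -29.500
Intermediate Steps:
y(b) = -9/2 (y(b) = -4 - ½ = -9/2)
r(z) = -9/2
g(-34, 66) - r(18) = -34 - 1*(-9/2) = -34 + 9/2 = -59/2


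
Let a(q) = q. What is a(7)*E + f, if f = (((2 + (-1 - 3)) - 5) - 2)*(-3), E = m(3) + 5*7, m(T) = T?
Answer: 293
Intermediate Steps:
E = 38 (E = 3 + 5*7 = 3 + 35 = 38)
f = 27 (f = (((2 - 4) - 5) - 2)*(-3) = ((-2 - 5) - 2)*(-3) = (-7 - 2)*(-3) = -9*(-3) = 27)
a(7)*E + f = 7*38 + 27 = 266 + 27 = 293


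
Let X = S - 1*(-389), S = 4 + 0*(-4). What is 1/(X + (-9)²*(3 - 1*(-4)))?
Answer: 1/960 ≈ 0.0010417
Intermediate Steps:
S = 4 (S = 4 + 0 = 4)
X = 393 (X = 4 - 1*(-389) = 4 + 389 = 393)
1/(X + (-9)²*(3 - 1*(-4))) = 1/(393 + (-9)²*(3 - 1*(-4))) = 1/(393 + 81*(3 + 4)) = 1/(393 + 81*7) = 1/(393 + 567) = 1/960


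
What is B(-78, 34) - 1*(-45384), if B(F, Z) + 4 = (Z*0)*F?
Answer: 45380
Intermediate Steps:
B(F, Z) = -4 (B(F, Z) = -4 + (Z*0)*F = -4 + 0*F = -4 + 0 = -4)
B(-78, 34) - 1*(-45384) = -4 - 1*(-45384) = -4 + 45384 = 45380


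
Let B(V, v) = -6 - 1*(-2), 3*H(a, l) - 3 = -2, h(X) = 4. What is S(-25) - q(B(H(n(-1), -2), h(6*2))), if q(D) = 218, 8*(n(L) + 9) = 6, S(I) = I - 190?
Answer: -433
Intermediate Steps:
S(I) = -190 + I
n(L) = -33/4 (n(L) = -9 + (⅛)*6 = -9 + ¾ = -33/4)
H(a, l) = ⅓ (H(a, l) = 1 + (⅓)*(-2) = 1 - ⅔ = ⅓)
B(V, v) = -4 (B(V, v) = -6 + 2 = -4)
S(-25) - q(B(H(n(-1), -2), h(6*2))) = (-190 - 25) - 1*218 = -215 - 218 = -433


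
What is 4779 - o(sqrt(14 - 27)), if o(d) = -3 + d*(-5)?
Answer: 4782 + 5*I*sqrt(13) ≈ 4782.0 + 18.028*I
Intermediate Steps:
o(d) = -3 - 5*d
4779 - o(sqrt(14 - 27)) = 4779 - (-3 - 5*sqrt(14 - 27)) = 4779 - (-3 - 5*I*sqrt(13)) = 4779 + (3 + 5*I*sqrt(13)) = 4782 + 5*I*sqrt(13)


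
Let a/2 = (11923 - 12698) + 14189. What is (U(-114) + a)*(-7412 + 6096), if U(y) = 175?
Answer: -35535948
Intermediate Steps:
a = 26828 (a = 2*((11923 - 12698) + 14189) = 2*(-775 + 14189) = 2*13414 = 26828)
(U(-114) + a)*(-7412 + 6096) = (175 + 26828)*(-7412 + 6096) = 27003*(-1316) = -35535948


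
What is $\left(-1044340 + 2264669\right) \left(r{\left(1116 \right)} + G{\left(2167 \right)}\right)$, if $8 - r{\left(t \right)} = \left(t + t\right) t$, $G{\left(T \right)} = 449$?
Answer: $-3039174459695$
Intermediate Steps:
$r{\left(t \right)} = 8 - 2 t^{2}$ ($r{\left(t \right)} = 8 - \left(t + t\right) t = 8 - 2 t t = 8 - 2 t^{2}$)
$\left(-1044340 + 2264669\right) \left(r{\left(1116 \right)} + G{\left(2167 \right)}\right) = \left(-1044340 + 2264669\right) \left(\left(8 - 2 \cdot 1116^{2}\right) + 449\right) = 1220329 \left(\left(8 - 2490912\right) + 449\right) = 1220329 \left(-2490904 + 449\right) = 1220329 \left(-2490455\right) = -3039174459695$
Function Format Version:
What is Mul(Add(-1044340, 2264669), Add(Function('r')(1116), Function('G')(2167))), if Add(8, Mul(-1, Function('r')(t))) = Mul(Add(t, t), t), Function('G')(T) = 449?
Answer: -3039174459695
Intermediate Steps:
Function('r')(t) = Add(8, Mul(-2, Pow(t, 2))) (Function('r')(t) = Add(8, Mul(-1, Mul(Add(t, t), t))) = Add(8, Mul(-1, Mul(Mul(2, t), t))) = Add(8, Mul(-1, Mul(2, Pow(t, 2)))) = Add(8, Mul(-2, Pow(t, 2))))
Mul(Add(-1044340, 2264669), Add(Function('r')(1116), Function('G')(2167))) = Mul(Add(-1044340, 2264669), Add(Add(8, Mul(-2, Pow(1116, 2))), 449)) = Mul(1220329, Add(Add(8, Mul(-2, 1245456)), 449)) = Mul(1220329, Add(Add(8, -2490912), 449)) = Mul(1220329, Add(-2490904, 449)) = Mul(1220329, -2490455) = -3039174459695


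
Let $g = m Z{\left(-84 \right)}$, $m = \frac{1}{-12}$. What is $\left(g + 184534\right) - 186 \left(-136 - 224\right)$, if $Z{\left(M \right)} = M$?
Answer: $251501$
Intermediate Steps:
$m = - \frac{1}{12} \approx -0.083333$
$g = 7$ ($g = \left(- \frac{1}{12}\right) \left(-84\right) = 7$)
$\left(g + 184534\right) - 186 \left(-136 - 224\right) = \left(7 + 184534\right) - 186 \left(-136 - 224\right) = 184541 - -66960 = 184541 + 66960 = 251501$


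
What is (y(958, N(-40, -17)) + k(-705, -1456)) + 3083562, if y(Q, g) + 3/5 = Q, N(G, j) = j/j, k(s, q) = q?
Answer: 15415317/5 ≈ 3.0831e+6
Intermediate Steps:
N(G, j) = 1
y(Q, g) = -⅗ + Q
(y(958, N(-40, -17)) + k(-705, -1456)) + 3083562 = ((-⅗ + 958) - 1456) + 3083562 = (4787/5 - 1456) + 3083562 = -2493/5 + 3083562 = 15415317/5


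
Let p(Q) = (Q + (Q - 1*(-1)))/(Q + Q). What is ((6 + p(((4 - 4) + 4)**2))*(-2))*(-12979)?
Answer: 2920275/16 ≈ 1.8252e+5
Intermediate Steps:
p(Q) = (1 + 2*Q)/(2*Q) (p(Q) = (Q + (Q + 1))/((2*Q)) = (Q + (1 + Q))*(1/(2*Q)) = (1 + 2*Q)*(1/(2*Q)) = (1 + 2*Q)/(2*Q))
((6 + p(((4 - 4) + 4)**2))*(-2))*(-12979) = ((6 + (1/2 + ((4 - 4) + 4)**2)/(((4 - 4) + 4)**2))*(-2))*(-12979) = ((6 + (1/2 + (0 + 4)**2)/((0 + 4)**2))*(-2))*(-12979) = ((6 + (1/2 + 4**2)/(4**2))*(-2))*(-12979) = ((6 + (1/2 + 16)/16)*(-2))*(-12979) = ((6 + (1/16)*(33/2))*(-2))*(-12979) = ((6 + 33/32)*(-2))*(-12979) = ((225/32)*(-2))*(-12979) = -225/16*(-12979) = 2920275/16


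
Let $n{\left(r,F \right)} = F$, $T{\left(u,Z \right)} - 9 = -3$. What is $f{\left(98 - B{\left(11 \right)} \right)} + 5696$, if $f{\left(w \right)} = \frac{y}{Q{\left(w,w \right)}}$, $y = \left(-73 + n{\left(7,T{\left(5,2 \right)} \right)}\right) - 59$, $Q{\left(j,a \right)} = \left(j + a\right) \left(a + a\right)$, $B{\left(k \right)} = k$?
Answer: $\frac{9580665}{1682} \approx 5696.0$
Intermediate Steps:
$T{\left(u,Z \right)} = 6$ ($T{\left(u,Z \right)} = 9 - 3 = 6$)
$Q{\left(j,a \right)} = 2 a \left(a + j\right)$ ($Q{\left(j,a \right)} = \left(a + j\right) 2 a = 2 a \left(a + j\right)$)
$y = -126$ ($y = \left(-73 + 6\right) - 59 = -67 - 59 = -126$)
$f{\left(w \right)} = - \frac{63}{2 w^{2}}$ ($f{\left(w \right)} = - \frac{126}{2 w \left(w + w\right)} = - \frac{126}{2 w 2 w} = - \frac{126}{4 w^{2}} = - 126 \frac{1}{4 w^{2}} = - \frac{63}{2 w^{2}}$)
$f{\left(98 - B{\left(11 \right)} \right)} + 5696 = - \frac{63}{2 \left(98 - 11\right)^{2}} + 5696 = - \frac{63}{2 \cdot 7569} + 5696 = \left(- \frac{63}{2}\right) \frac{1}{7569} + 5696 = - \frac{7}{1682} + 5696 = \frac{9580665}{1682}$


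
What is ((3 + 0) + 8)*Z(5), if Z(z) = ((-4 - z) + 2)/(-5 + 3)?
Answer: 77/2 ≈ 38.500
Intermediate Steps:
Z(z) = 1 + z/2 (Z(z) = (-2 - z)/(-2) = (-2 - z)*(-½) = 1 + z/2)
((3 + 0) + 8)*Z(5) = ((3 + 0) + 8)*(1 + (½)*5) = (3 + 8)*(1 + 5/2) = 11*(7/2) = 77/2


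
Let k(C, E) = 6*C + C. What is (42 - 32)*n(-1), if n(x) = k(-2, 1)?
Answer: -140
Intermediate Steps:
k(C, E) = 7*C
n(x) = -14 (n(x) = 7*(-2) = -14)
(42 - 32)*n(-1) = (42 - 32)*(-14) = 10*(-14) = -140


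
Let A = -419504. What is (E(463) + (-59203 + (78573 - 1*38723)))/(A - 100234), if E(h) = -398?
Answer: 19751/519738 ≈ 0.038002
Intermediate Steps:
(E(463) + (-59203 + (78573 - 1*38723)))/(A - 100234) = (-398 + (-59203 + (78573 - 1*38723)))/(-419504 - 100234) = (-398 + (-59203 + (78573 - 38723)))/(-519738) = (-398 + (-59203 + 39850))*(-1/519738) = (-398 - 19353)*(-1/519738) = -19751*(-1/519738) = 19751/519738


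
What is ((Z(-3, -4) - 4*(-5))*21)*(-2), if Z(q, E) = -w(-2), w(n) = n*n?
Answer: -672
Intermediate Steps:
w(n) = n**2
Z(q, E) = -4 (Z(q, E) = -1*(-2)**2 = -1*4 = -4)
((Z(-3, -4) - 4*(-5))*21)*(-2) = ((-4 - 4*(-5))*21)*(-2) = ((-4 + 20)*21)*(-2) = (16*21)*(-2) = 336*(-2) = -672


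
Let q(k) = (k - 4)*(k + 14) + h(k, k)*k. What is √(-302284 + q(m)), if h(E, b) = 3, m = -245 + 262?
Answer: I*√301830 ≈ 549.39*I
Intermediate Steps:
m = 17
q(k) = 3*k + (-4 + k)*(14 + k) (q(k) = (k - 4)*(k + 14) + 3*k = (-4 + k)*(14 + k) + 3*k = 3*k + (-4 + k)*(14 + k))
√(-302284 + q(m)) = √(-302284 + (-56 + 17² + 13*17)) = √(-302284 + (-56 + 289 + 221)) = √(-302284 + 454) = √(-301830) = I*√301830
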